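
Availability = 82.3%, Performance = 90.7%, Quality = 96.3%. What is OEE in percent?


Formula: OEE = Availability * Performance * Quality / 10000
A * P = 82.3% * 90.7% / 100 = 74.65%
OEE = 74.65% * 96.3% / 100 = 71.9%

71.9%


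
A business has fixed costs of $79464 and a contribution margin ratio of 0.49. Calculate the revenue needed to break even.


Formula: BER = Fixed Costs / Contribution Margin Ratio
BER = $79464 / 0.49
BER = $162171.43 (to the nearest cent)

$162171.43


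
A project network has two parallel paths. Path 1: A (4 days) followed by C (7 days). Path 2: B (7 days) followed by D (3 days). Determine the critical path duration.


Path 1 = 4 + 7 = 11 days
Path 2 = 7 + 3 = 10 days
Duration = max(11, 10) = 11 days

11 days


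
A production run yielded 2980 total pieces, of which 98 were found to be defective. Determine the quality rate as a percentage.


Formula: Quality Rate = Good Pieces / Total Pieces * 100
Good pieces = 2980 - 98 = 2882
QR = 2882 / 2980 * 100 = 96.7%

96.7%


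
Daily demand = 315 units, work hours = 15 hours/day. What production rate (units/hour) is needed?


Formula: Production Rate = Daily Demand / Available Hours
Rate = 315 units/day / 15 hours/day
Rate = 21.0 units/hour

21.0 units/hour


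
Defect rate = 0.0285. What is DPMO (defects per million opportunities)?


DPMO = defect_rate * 1000000 = 0.0285 * 1000000

28500


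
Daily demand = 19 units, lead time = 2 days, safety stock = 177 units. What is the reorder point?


Formula: ROP = (Daily Demand * Lead Time) + Safety Stock
Demand during lead time = 19 * 2 = 38 units
ROP = 38 + 177 = 215 units

215 units


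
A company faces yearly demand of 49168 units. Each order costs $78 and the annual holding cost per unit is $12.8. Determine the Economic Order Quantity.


Formula: EOQ = sqrt(2 * D * S / H)
Numerator: 2 * 49168 * 78 = 7670208
2DS/H = 7670208 / 12.8 = 599235.0
EOQ = sqrt(599235.0) = 774.1 units

774.1 units


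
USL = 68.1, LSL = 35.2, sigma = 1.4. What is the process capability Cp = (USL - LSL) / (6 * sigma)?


Cp = (68.1 - 35.2) / (6 * 1.4)

3.92


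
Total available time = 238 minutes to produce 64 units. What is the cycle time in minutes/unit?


Formula: CT = Available Time / Number of Units
CT = 238 min / 64 units
CT = 3.72 min/unit

3.72 min/unit


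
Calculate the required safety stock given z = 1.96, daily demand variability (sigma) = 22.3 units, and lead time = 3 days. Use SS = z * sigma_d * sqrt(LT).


Formula: SS = z * sigma_d * sqrt(LT)
sqrt(LT) = sqrt(3) = 1.7321
SS = 1.96 * 22.3 * 1.7321
SS = 75.7 units

75.7 units


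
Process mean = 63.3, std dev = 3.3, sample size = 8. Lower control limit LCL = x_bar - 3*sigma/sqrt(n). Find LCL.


LCL = 63.3 - 3 * 3.3 / sqrt(8)

59.8


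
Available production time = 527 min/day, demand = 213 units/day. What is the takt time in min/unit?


Formula: Takt Time = Available Production Time / Customer Demand
Takt = 527 min/day / 213 units/day
Takt = 2.47 min/unit

2.47 min/unit


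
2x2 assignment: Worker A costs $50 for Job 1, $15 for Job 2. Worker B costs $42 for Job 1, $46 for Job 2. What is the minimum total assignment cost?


Option 1: A->1 + B->2 = $50 + $46 = $96
Option 2: A->2 + B->1 = $15 + $42 = $57
Min cost = min($96, $57) = $57

$57


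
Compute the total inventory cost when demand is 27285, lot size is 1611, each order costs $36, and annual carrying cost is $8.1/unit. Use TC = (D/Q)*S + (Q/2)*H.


TC = 27285/1611 * 36 + 1611/2 * 8.1

$7134.27


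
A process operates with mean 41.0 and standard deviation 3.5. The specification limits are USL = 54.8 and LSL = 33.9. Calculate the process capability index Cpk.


Cpu = (54.8 - 41.0) / (3 * 3.5) = 1.31
Cpl = (41.0 - 33.9) / (3 * 3.5) = 0.68
Cpk = min(1.31, 0.68) = 0.68

0.68


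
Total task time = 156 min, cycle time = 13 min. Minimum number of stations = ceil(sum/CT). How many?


Formula: N_min = ceil(Sum of Task Times / Cycle Time)
N_min = ceil(156 min / 13 min) = ceil(12.0)
N_min = 12 stations

12


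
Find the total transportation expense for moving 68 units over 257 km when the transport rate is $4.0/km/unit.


TC = dist * cost * units = 257 * 4.0 * 68 = $69904.00

$69904.00


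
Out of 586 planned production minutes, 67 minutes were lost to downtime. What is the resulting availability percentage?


Formula: Availability = (Planned Time - Downtime) / Planned Time * 100
Uptime = 586 - 67 = 519 min
Availability = 519 / 586 * 100 = 88.6%

88.6%


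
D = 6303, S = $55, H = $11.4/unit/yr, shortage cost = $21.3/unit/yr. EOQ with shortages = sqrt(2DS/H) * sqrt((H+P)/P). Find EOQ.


Formula: EOQ* = sqrt(2DS/H) * sqrt((H+P)/P)
Base EOQ = sqrt(2*6303*55/11.4) = 246.61 units
Correction = sqrt((11.4+21.3)/21.3) = 1.23904
EOQ* = 246.61 * 1.23904 = 305.6 units

305.6 units


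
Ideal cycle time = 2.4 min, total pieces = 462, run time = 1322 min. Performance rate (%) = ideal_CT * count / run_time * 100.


Formula: Performance = (Ideal CT * Total Count) / Run Time * 100
Ideal output time = 2.4 * 462 = 1108.8 min
Performance = 1108.8 / 1322 * 100 = 83.9%

83.9%


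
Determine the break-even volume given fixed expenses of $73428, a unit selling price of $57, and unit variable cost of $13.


Formula: BEQ = Fixed Costs / (Price - Variable Cost)
Contribution margin = $57 - $13 = $44/unit
BEQ = ceil($73428 / $44/unit) = ceil(1668.82) = 1669 units

1669 units


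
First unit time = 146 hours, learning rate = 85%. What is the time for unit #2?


Formula: T_n = T_1 * (learning_rate)^(log2(n)) where learning_rate = rate/100
Doublings = log2(2) = 1
T_n = 146 * 0.85^1
T_n = 146 * 0.85 = 124.1 hours

124.1 hours


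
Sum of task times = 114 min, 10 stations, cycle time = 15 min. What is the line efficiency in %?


Formula: Efficiency = Sum of Task Times / (N_stations * CT) * 100
Total station capacity = 10 stations * 15 min = 150 min
Efficiency = 114 / 150 * 100 = 76.0%

76.0%


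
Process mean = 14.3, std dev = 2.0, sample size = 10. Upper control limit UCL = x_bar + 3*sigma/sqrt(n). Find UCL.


UCL = 14.3 + 3 * 2.0 / sqrt(10)

16.2


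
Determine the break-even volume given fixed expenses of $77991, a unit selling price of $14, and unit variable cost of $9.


Formula: BEQ = Fixed Costs / (Price - Variable Cost)
Contribution margin = $14 - $9 = $5/unit
BEQ = ceil($77991 / $5/unit) = ceil(15598.2) = 15599 units

15599 units


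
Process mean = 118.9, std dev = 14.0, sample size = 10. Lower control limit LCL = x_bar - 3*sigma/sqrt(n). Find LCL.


LCL = 118.9 - 3 * 14.0 / sqrt(10)

105.62


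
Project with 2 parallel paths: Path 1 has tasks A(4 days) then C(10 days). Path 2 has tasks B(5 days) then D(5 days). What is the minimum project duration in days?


Path 1 = 4 + 10 = 14 days
Path 2 = 5 + 5 = 10 days
Duration = max(14, 10) = 14 days

14 days


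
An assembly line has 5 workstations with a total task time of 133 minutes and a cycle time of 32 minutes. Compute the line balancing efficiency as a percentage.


Formula: Efficiency = Sum of Task Times / (N_stations * CT) * 100
Total station capacity = 5 stations * 32 min = 160 min
Efficiency = 133 / 160 * 100 = 83.1%

83.1%


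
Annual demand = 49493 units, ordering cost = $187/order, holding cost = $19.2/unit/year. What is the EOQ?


Formula: EOQ = sqrt(2 * D * S / H)
Numerator: 2 * 49493 * 187 = 18510382
2DS/H = 18510382 / 19.2 = 964082.4
EOQ = sqrt(964082.4) = 981.9 units

981.9 units


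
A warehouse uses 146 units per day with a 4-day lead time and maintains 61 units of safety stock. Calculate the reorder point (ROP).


Formula: ROP = (Daily Demand * Lead Time) + Safety Stock
Demand during lead time = 146 * 4 = 584 units
ROP = 584 + 61 = 645 units

645 units


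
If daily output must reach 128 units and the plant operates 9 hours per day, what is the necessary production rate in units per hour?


Formula: Production Rate = Daily Demand / Available Hours
Rate = 128 units/day / 9 hours/day
Rate = 14.2 units/hour

14.2 units/hour


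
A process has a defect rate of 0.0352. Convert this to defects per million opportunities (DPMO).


DPMO = defect_rate * 1000000 = 0.0352 * 1000000

35200


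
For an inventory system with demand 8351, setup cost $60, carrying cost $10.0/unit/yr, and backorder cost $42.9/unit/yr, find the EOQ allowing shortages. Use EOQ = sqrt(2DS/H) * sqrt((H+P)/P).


Formula: EOQ* = sqrt(2DS/H) * sqrt((H+P)/P)
Base EOQ = sqrt(2*8351*60/10.0) = 316.56 units
Correction = sqrt((10.0+42.9)/42.9) = 1.11045
EOQ* = 316.56 * 1.11045 = 351.5 units

351.5 units


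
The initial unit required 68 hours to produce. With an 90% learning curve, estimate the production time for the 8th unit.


Formula: T_n = T_1 * (learning_rate)^(log2(n)) where learning_rate = rate/100
Doublings = log2(8) = 3
T_n = 68 * 0.9^3
T_n = 68 * 0.729 = 49.6 hours

49.6 hours


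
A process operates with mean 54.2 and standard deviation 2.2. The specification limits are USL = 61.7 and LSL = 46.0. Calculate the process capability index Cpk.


Cpu = (61.7 - 54.2) / (3 * 2.2) = 1.14
Cpl = (54.2 - 46.0) / (3 * 2.2) = 1.24
Cpk = min(1.14, 1.24) = 1.14

1.14


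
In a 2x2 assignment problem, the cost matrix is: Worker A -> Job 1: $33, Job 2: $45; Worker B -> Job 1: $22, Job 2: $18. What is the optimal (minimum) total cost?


Option 1: A->1 + B->2 = $33 + $18 = $51
Option 2: A->2 + B->1 = $45 + $22 = $67
Min cost = min($51, $67) = $51

$51


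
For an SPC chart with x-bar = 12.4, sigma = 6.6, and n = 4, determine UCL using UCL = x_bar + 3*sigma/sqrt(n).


UCL = 12.4 + 3 * 6.6 / sqrt(4)

22.3


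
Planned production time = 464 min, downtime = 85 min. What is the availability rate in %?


Formula: Availability = (Planned Time - Downtime) / Planned Time * 100
Uptime = 464 - 85 = 379 min
Availability = 379 / 464 * 100 = 81.7%

81.7%


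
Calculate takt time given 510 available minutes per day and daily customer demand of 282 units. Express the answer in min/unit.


Formula: Takt Time = Available Production Time / Customer Demand
Takt = 510 min/day / 282 units/day
Takt = 1.81 min/unit

1.81 min/unit


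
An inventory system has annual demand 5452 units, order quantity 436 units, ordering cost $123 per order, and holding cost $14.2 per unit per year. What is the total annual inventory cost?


TC = 5452/436 * 123 + 436/2 * 14.2

$4633.66


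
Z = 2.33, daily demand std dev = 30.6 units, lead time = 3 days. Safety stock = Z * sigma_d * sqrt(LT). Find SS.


Formula: SS = z * sigma_d * sqrt(LT)
sqrt(LT) = sqrt(3) = 1.7321
SS = 2.33 * 30.6 * 1.7321
SS = 123.5 units

123.5 units


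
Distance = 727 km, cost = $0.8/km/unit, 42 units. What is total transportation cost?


TC = dist * cost * units = 727 * 0.8 * 42 = $24427.20

$24427.20


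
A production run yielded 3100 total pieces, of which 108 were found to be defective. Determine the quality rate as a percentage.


Formula: Quality Rate = Good Pieces / Total Pieces * 100
Good pieces = 3100 - 108 = 2992
QR = 2992 / 3100 * 100 = 96.5%

96.5%


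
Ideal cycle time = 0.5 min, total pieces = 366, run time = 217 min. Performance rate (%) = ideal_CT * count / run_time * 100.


Formula: Performance = (Ideal CT * Total Count) / Run Time * 100
Ideal output time = 0.5 * 366 = 183.0 min
Performance = 183.0 / 217 * 100 = 84.3%

84.3%


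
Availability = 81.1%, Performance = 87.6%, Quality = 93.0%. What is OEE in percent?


Formula: OEE = Availability * Performance * Quality / 10000
A * P = 81.1% * 87.6% / 100 = 71.04%
OEE = 71.04% * 93.0% / 100 = 66.1%

66.1%


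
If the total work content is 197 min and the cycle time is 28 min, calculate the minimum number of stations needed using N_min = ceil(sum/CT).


Formula: N_min = ceil(Sum of Task Times / Cycle Time)
N_min = ceil(197 min / 28 min) = ceil(7.0357)
N_min = 8 stations

8


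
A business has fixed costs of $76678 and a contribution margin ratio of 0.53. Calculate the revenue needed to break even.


Formula: BER = Fixed Costs / Contribution Margin Ratio
BER = $76678 / 0.53
BER = $144675.47 (to the nearest cent)

$144675.47


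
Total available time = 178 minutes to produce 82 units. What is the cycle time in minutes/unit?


Formula: CT = Available Time / Number of Units
CT = 178 min / 82 units
CT = 2.17 min/unit

2.17 min/unit


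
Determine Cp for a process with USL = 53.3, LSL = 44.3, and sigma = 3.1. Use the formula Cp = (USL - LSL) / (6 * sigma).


Cp = (53.3 - 44.3) / (6 * 3.1)

0.48


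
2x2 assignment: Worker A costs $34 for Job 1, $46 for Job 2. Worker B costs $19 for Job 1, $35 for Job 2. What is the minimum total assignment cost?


Option 1: A->1 + B->2 = $34 + $35 = $69
Option 2: A->2 + B->1 = $46 + $19 = $65
Min cost = min($69, $65) = $65

$65


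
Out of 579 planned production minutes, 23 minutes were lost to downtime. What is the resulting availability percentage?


Formula: Availability = (Planned Time - Downtime) / Planned Time * 100
Uptime = 579 - 23 = 556 min
Availability = 556 / 579 * 100 = 96.0%

96.0%


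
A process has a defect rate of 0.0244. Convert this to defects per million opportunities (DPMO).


DPMO = defect_rate * 1000000 = 0.0244 * 1000000

24400


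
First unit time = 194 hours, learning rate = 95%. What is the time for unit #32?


Formula: T_n = T_1 * (learning_rate)^(log2(n)) where learning_rate = rate/100
Doublings = log2(32) = 5
T_n = 194 * 0.95^5
T_n = 194 * 0.7738 = 150.1 hours

150.1 hours


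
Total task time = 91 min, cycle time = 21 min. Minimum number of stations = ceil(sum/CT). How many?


Formula: N_min = ceil(Sum of Task Times / Cycle Time)
N_min = ceil(91 min / 21 min) = ceil(4.3333)
N_min = 5 stations

5


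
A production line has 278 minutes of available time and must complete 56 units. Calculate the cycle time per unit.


Formula: CT = Available Time / Number of Units
CT = 278 min / 56 units
CT = 4.96 min/unit

4.96 min/unit


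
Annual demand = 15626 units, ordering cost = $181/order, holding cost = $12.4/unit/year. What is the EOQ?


Formula: EOQ = sqrt(2 * D * S / H)
Numerator: 2 * 15626 * 181 = 5656612
2DS/H = 5656612 / 12.4 = 456178.4
EOQ = sqrt(456178.4) = 675.4 units

675.4 units


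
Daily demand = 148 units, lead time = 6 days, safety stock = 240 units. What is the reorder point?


Formula: ROP = (Daily Demand * Lead Time) + Safety Stock
Demand during lead time = 148 * 6 = 888 units
ROP = 888 + 240 = 1128 units

1128 units


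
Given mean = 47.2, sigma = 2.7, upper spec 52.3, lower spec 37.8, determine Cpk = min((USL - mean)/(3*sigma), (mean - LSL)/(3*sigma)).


Cpu = (52.3 - 47.2) / (3 * 2.7) = 0.63
Cpl = (47.2 - 37.8) / (3 * 2.7) = 1.16
Cpk = min(0.63, 1.16) = 0.63

0.63


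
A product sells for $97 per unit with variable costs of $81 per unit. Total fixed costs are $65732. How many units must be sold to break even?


Formula: BEQ = Fixed Costs / (Price - Variable Cost)
Contribution margin = $97 - $81 = $16/unit
BEQ = ceil($65732 / $16/unit) = ceil(4108.25) = 4109 units

4109 units


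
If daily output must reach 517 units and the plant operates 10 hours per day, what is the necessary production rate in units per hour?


Formula: Production Rate = Daily Demand / Available Hours
Rate = 517 units/day / 10 hours/day
Rate = 51.7 units/hour

51.7 units/hour


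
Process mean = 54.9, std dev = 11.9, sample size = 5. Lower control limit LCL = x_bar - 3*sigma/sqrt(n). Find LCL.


LCL = 54.9 - 3 * 11.9 / sqrt(5)

38.93


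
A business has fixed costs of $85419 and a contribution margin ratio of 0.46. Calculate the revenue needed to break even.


Formula: BER = Fixed Costs / Contribution Margin Ratio
BER = $85419 / 0.46
BER = $185693.48 (to the nearest cent)

$185693.48


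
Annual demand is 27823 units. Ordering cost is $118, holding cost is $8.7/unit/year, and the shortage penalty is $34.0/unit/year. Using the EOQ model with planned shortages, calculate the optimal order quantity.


Formula: EOQ* = sqrt(2DS/H) * sqrt((H+P)/P)
Base EOQ = sqrt(2*27823*118/8.7) = 868.76 units
Correction = sqrt((8.7+34.0)/34.0) = 1.12066
EOQ* = 868.76 * 1.12066 = 973.6 units

973.6 units


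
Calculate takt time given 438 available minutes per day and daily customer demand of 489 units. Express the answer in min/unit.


Formula: Takt Time = Available Production Time / Customer Demand
Takt = 438 min/day / 489 units/day
Takt = 0.9 min/unit

0.9 min/unit


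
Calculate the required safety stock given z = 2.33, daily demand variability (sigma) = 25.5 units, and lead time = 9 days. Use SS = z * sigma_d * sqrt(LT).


Formula: SS = z * sigma_d * sqrt(LT)
sqrt(LT) = sqrt(9) = 3.0
SS = 2.33 * 25.5 * 3.0
SS = 178.2 units

178.2 units


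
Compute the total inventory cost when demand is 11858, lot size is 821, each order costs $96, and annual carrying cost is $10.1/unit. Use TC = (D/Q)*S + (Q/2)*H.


TC = 11858/821 * 96 + 821/2 * 10.1

$5532.61


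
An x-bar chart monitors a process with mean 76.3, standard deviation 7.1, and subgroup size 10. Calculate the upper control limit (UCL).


UCL = 76.3 + 3 * 7.1 / sqrt(10)

83.04


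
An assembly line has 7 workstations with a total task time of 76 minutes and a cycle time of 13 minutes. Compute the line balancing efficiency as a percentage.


Formula: Efficiency = Sum of Task Times / (N_stations * CT) * 100
Total station capacity = 7 stations * 13 min = 91 min
Efficiency = 76 / 91 * 100 = 83.5%

83.5%


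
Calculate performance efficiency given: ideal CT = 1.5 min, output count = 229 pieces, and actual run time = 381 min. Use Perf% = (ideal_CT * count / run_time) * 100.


Formula: Performance = (Ideal CT * Total Count) / Run Time * 100
Ideal output time = 1.5 * 229 = 343.5 min
Performance = 343.5 / 381 * 100 = 90.2%

90.2%


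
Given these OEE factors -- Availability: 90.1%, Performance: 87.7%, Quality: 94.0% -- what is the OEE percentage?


Formula: OEE = Availability * Performance * Quality / 10000
A * P = 90.1% * 87.7% / 100 = 79.02%
OEE = 79.02% * 94.0% / 100 = 74.3%

74.3%


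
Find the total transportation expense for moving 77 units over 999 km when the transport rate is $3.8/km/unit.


TC = dist * cost * units = 999 * 3.8 * 77 = $292307.40

$292307.40


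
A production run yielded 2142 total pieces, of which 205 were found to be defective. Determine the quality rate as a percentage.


Formula: Quality Rate = Good Pieces / Total Pieces * 100
Good pieces = 2142 - 205 = 1937
QR = 1937 / 2142 * 100 = 90.4%

90.4%


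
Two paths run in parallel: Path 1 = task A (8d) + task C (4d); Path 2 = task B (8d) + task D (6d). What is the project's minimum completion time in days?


Path 1 = 8 + 4 = 12 days
Path 2 = 8 + 6 = 14 days
Duration = max(12, 14) = 14 days

14 days


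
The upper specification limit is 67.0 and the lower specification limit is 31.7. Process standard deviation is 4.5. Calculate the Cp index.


Cp = (67.0 - 31.7) / (6 * 4.5)

1.31


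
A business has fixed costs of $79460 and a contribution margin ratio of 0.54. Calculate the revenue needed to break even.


Formula: BER = Fixed Costs / Contribution Margin Ratio
BER = $79460 / 0.54
BER = $147148.15 (to the nearest cent)

$147148.15


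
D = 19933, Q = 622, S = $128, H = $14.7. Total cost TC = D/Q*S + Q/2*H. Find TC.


TC = 19933/622 * 128 + 622/2 * 14.7

$8673.67


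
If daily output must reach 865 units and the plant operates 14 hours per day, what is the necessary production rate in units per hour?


Formula: Production Rate = Daily Demand / Available Hours
Rate = 865 units/day / 14 hours/day
Rate = 61.8 units/hour

61.8 units/hour


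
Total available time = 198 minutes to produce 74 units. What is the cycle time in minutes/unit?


Formula: CT = Available Time / Number of Units
CT = 198 min / 74 units
CT = 2.68 min/unit

2.68 min/unit


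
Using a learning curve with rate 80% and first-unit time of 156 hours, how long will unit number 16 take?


Formula: T_n = T_1 * (learning_rate)^(log2(n)) where learning_rate = rate/100
Doublings = log2(16) = 4
T_n = 156 * 0.8^4
T_n = 156 * 0.4096 = 63.9 hours

63.9 hours


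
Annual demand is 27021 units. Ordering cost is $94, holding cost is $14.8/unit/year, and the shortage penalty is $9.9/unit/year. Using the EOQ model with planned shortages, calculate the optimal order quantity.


Formula: EOQ* = sqrt(2DS/H) * sqrt((H+P)/P)
Base EOQ = sqrt(2*27021*94/14.8) = 585.87 units
Correction = sqrt((14.8+9.9)/9.9) = 1.57954
EOQ* = 585.87 * 1.57954 = 925.4 units

925.4 units


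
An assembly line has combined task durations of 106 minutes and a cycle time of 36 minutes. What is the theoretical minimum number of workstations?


Formula: N_min = ceil(Sum of Task Times / Cycle Time)
N_min = ceil(106 min / 36 min) = ceil(2.9444)
N_min = 3 stations

3


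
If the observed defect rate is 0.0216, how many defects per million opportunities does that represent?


DPMO = defect_rate * 1000000 = 0.0216 * 1000000

21600


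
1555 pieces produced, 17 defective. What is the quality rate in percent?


Formula: Quality Rate = Good Pieces / Total Pieces * 100
Good pieces = 1555 - 17 = 1538
QR = 1538 / 1555 * 100 = 98.9%

98.9%


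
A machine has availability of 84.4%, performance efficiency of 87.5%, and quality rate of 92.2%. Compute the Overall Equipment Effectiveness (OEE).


Formula: OEE = Availability * Performance * Quality / 10000
A * P = 84.4% * 87.5% / 100 = 73.85%
OEE = 73.85% * 92.2% / 100 = 68.1%

68.1%


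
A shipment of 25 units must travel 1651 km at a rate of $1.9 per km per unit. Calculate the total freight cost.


TC = dist * cost * units = 1651 * 1.9 * 25 = $78422.50

$78422.50


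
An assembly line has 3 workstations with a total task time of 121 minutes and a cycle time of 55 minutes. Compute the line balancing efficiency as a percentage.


Formula: Efficiency = Sum of Task Times / (N_stations * CT) * 100
Total station capacity = 3 stations * 55 min = 165 min
Efficiency = 121 / 165 * 100 = 73.3%

73.3%


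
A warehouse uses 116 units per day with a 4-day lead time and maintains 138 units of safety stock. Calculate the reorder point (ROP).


Formula: ROP = (Daily Demand * Lead Time) + Safety Stock
Demand during lead time = 116 * 4 = 464 units
ROP = 464 + 138 = 602 units

602 units


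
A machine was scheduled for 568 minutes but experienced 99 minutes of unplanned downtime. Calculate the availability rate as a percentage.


Formula: Availability = (Planned Time - Downtime) / Planned Time * 100
Uptime = 568 - 99 = 469 min
Availability = 469 / 568 * 100 = 82.6%

82.6%


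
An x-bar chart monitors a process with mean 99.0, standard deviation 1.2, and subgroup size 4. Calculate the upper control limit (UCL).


UCL = 99.0 + 3 * 1.2 / sqrt(4)

100.8


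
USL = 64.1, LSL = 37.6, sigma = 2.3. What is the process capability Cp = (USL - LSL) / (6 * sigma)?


Cp = (64.1 - 37.6) / (6 * 2.3)

1.92


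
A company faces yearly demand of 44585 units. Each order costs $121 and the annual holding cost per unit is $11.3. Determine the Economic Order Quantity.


Formula: EOQ = sqrt(2 * D * S / H)
Numerator: 2 * 44585 * 121 = 10789570
2DS/H = 10789570 / 11.3 = 954829.2
EOQ = sqrt(954829.2) = 977.2 units

977.2 units


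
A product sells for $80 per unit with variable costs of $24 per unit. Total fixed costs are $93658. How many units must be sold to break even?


Formula: BEQ = Fixed Costs / (Price - Variable Cost)
Contribution margin = $80 - $24 = $56/unit
BEQ = ceil($93658 / $56/unit) = ceil(1672.46) = 1673 units

1673 units


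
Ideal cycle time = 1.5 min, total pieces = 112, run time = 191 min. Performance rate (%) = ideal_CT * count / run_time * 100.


Formula: Performance = (Ideal CT * Total Count) / Run Time * 100
Ideal output time = 1.5 * 112 = 168.0 min
Performance = 168.0 / 191 * 100 = 88.0%

88.0%


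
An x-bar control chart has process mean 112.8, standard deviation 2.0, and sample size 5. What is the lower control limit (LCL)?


LCL = 112.8 - 3 * 2.0 / sqrt(5)

110.12


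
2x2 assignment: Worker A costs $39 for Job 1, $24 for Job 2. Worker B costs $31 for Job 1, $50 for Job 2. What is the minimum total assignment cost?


Option 1: A->1 + B->2 = $39 + $50 = $89
Option 2: A->2 + B->1 = $24 + $31 = $55
Min cost = min($89, $55) = $55

$55


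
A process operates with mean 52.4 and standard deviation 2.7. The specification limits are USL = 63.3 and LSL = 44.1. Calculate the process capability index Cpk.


Cpu = (63.3 - 52.4) / (3 * 2.7) = 1.35
Cpl = (52.4 - 44.1) / (3 * 2.7) = 1.02
Cpk = min(1.35, 1.02) = 1.02

1.02


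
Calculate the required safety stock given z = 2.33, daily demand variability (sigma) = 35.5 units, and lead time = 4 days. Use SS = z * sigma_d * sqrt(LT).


Formula: SS = z * sigma_d * sqrt(LT)
sqrt(LT) = sqrt(4) = 2.0
SS = 2.33 * 35.5 * 2.0
SS = 165.4 units

165.4 units


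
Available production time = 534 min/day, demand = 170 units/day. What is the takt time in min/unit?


Formula: Takt Time = Available Production Time / Customer Demand
Takt = 534 min/day / 170 units/day
Takt = 3.14 min/unit

3.14 min/unit


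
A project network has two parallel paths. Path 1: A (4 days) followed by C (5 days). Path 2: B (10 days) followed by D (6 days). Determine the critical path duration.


Path 1 = 4 + 5 = 9 days
Path 2 = 10 + 6 = 16 days
Duration = max(9, 16) = 16 days

16 days


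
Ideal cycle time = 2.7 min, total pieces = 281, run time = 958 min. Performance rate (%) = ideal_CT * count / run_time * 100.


Formula: Performance = (Ideal CT * Total Count) / Run Time * 100
Ideal output time = 2.7 * 281 = 758.7 min
Performance = 758.7 / 958 * 100 = 79.2%

79.2%


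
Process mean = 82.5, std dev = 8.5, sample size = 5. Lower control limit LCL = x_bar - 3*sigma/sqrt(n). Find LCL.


LCL = 82.5 - 3 * 8.5 / sqrt(5)

71.1


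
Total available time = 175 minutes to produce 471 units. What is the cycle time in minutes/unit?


Formula: CT = Available Time / Number of Units
CT = 175 min / 471 units
CT = 0.37 min/unit

0.37 min/unit


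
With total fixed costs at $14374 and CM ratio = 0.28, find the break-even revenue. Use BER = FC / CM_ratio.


Formula: BER = Fixed Costs / Contribution Margin Ratio
BER = $14374 / 0.28
BER = $51335.71 (to the nearest cent)

$51335.71


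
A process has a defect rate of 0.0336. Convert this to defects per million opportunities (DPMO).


DPMO = defect_rate * 1000000 = 0.0336 * 1000000

33600


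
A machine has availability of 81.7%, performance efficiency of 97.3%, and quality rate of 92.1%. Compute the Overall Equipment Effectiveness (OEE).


Formula: OEE = Availability * Performance * Quality / 10000
A * P = 81.7% * 97.3% / 100 = 79.49%
OEE = 79.49% * 92.1% / 100 = 73.2%

73.2%


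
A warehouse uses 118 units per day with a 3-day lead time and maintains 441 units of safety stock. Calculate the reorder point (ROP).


Formula: ROP = (Daily Demand * Lead Time) + Safety Stock
Demand during lead time = 118 * 3 = 354 units
ROP = 354 + 441 = 795 units

795 units


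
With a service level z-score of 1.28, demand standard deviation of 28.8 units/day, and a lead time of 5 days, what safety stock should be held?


Formula: SS = z * sigma_d * sqrt(LT)
sqrt(LT) = sqrt(5) = 2.2361
SS = 1.28 * 28.8 * 2.2361
SS = 82.4 units

82.4 units


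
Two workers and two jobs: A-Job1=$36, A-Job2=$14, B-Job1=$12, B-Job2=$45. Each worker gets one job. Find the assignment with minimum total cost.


Option 1: A->1 + B->2 = $36 + $45 = $81
Option 2: A->2 + B->1 = $14 + $12 = $26
Min cost = min($81, $26) = $26

$26


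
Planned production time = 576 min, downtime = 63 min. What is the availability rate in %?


Formula: Availability = (Planned Time - Downtime) / Planned Time * 100
Uptime = 576 - 63 = 513 min
Availability = 513 / 576 * 100 = 89.1%

89.1%


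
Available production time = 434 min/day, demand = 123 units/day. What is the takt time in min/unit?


Formula: Takt Time = Available Production Time / Customer Demand
Takt = 434 min/day / 123 units/day
Takt = 3.53 min/unit

3.53 min/unit


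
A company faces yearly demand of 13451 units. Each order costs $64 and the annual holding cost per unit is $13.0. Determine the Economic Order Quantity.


Formula: EOQ = sqrt(2 * D * S / H)
Numerator: 2 * 13451 * 64 = 1721728
2DS/H = 1721728 / 13.0 = 132440.6
EOQ = sqrt(132440.6) = 363.9 units

363.9 units


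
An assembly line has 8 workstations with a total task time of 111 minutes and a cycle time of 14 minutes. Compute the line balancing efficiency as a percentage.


Formula: Efficiency = Sum of Task Times / (N_stations * CT) * 100
Total station capacity = 8 stations * 14 min = 112 min
Efficiency = 111 / 112 * 100 = 99.1%

99.1%


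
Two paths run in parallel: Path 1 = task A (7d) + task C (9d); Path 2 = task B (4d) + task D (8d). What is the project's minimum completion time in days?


Path 1 = 7 + 9 = 16 days
Path 2 = 4 + 8 = 12 days
Duration = max(16, 12) = 16 days

16 days


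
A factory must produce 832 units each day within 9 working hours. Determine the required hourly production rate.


Formula: Production Rate = Daily Demand / Available Hours
Rate = 832 units/day / 9 hours/day
Rate = 92.4 units/hour

92.4 units/hour


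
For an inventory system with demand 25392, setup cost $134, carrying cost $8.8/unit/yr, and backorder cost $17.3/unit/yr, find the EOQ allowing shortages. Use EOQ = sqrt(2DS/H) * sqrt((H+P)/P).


Formula: EOQ* = sqrt(2DS/H) * sqrt((H+P)/P)
Base EOQ = sqrt(2*25392*134/8.8) = 879.38 units
Correction = sqrt((8.8+17.3)/17.3) = 1.22828
EOQ* = 879.38 * 1.22828 = 1080.1 units

1080.1 units


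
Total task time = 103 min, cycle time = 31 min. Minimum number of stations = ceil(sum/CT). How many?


Formula: N_min = ceil(Sum of Task Times / Cycle Time)
N_min = ceil(103 min / 31 min) = ceil(3.3226)
N_min = 4 stations

4


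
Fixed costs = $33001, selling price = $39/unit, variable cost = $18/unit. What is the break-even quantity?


Formula: BEQ = Fixed Costs / (Price - Variable Cost)
Contribution margin = $39 - $18 = $21/unit
BEQ = ceil($33001 / $21/unit) = ceil(1571.48) = 1572 units

1572 units


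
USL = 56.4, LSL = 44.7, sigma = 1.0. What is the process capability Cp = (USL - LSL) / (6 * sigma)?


Cp = (56.4 - 44.7) / (6 * 1.0)

1.95


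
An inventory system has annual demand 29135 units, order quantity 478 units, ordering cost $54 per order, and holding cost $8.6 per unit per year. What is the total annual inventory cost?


TC = 29135/478 * 54 + 478/2 * 8.6

$5346.80


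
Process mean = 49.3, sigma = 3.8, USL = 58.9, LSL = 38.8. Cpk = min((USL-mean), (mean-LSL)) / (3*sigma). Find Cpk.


Cpu = (58.9 - 49.3) / (3 * 3.8) = 0.84
Cpl = (49.3 - 38.8) / (3 * 3.8) = 0.92
Cpk = min(0.84, 0.92) = 0.84

0.84


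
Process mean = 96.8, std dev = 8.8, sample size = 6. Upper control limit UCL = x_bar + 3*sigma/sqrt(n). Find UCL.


UCL = 96.8 + 3 * 8.8 / sqrt(6)

107.58


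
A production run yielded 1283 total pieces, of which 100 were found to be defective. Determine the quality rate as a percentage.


Formula: Quality Rate = Good Pieces / Total Pieces * 100
Good pieces = 1283 - 100 = 1183
QR = 1183 / 1283 * 100 = 92.2%

92.2%


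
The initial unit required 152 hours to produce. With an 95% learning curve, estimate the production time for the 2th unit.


Formula: T_n = T_1 * (learning_rate)^(log2(n)) where learning_rate = rate/100
Doublings = log2(2) = 1
T_n = 152 * 0.95^1
T_n = 152 * 0.95 = 144.4 hours

144.4 hours


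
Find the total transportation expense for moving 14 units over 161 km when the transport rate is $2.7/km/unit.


TC = dist * cost * units = 161 * 2.7 * 14 = $6085.80

$6085.80


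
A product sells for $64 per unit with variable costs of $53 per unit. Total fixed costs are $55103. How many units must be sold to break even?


Formula: BEQ = Fixed Costs / (Price - Variable Cost)
Contribution margin = $64 - $53 = $11/unit
BEQ = ceil($55103 / $11/unit) = ceil(5009.36) = 5010 units

5010 units


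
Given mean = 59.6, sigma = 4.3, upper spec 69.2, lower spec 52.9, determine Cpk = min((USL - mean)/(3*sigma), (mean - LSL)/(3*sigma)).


Cpu = (69.2 - 59.6) / (3 * 4.3) = 0.74
Cpl = (59.6 - 52.9) / (3 * 4.3) = 0.52
Cpk = min(0.74, 0.52) = 0.52

0.52


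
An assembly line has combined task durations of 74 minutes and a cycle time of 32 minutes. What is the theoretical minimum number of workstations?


Formula: N_min = ceil(Sum of Task Times / Cycle Time)
N_min = ceil(74 min / 32 min) = ceil(2.3125)
N_min = 3 stations

3


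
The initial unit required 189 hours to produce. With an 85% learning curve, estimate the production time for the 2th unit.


Formula: T_n = T_1 * (learning_rate)^(log2(n)) where learning_rate = rate/100
Doublings = log2(2) = 1
T_n = 189 * 0.85^1
T_n = 189 * 0.85 = 160.7 hours

160.7 hours


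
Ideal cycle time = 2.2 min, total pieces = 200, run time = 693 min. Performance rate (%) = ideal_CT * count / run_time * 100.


Formula: Performance = (Ideal CT * Total Count) / Run Time * 100
Ideal output time = 2.2 * 200 = 440.0 min
Performance = 440.0 / 693 * 100 = 63.5%

63.5%


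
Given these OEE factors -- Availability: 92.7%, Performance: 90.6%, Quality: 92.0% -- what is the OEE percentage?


Formula: OEE = Availability * Performance * Quality / 10000
A * P = 92.7% * 90.6% / 100 = 83.99%
OEE = 83.99% * 92.0% / 100 = 77.3%

77.3%


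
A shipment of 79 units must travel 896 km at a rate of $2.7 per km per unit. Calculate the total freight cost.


TC = dist * cost * units = 896 * 2.7 * 79 = $191116.80

$191116.80


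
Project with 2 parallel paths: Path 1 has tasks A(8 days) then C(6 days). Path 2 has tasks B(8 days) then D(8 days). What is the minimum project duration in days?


Path 1 = 8 + 6 = 14 days
Path 2 = 8 + 8 = 16 days
Duration = max(14, 16) = 16 days

16 days


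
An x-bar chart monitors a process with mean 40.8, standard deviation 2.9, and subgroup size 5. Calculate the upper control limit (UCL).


UCL = 40.8 + 3 * 2.9 / sqrt(5)

44.69


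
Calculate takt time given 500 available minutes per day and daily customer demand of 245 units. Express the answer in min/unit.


Formula: Takt Time = Available Production Time / Customer Demand
Takt = 500 min/day / 245 units/day
Takt = 2.04 min/unit

2.04 min/unit


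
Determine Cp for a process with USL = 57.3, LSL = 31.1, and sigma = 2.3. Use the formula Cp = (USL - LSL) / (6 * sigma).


Cp = (57.3 - 31.1) / (6 * 2.3)

1.9


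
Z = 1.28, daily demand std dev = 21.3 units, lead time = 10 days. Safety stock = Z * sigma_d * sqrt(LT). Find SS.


Formula: SS = z * sigma_d * sqrt(LT)
sqrt(LT) = sqrt(10) = 3.1623
SS = 1.28 * 21.3 * 3.1623
SS = 86.2 units

86.2 units


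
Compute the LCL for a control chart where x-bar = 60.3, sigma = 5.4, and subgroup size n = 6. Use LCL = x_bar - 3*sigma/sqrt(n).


LCL = 60.3 - 3 * 5.4 / sqrt(6)

53.69


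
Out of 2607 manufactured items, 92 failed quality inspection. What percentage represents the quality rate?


Formula: Quality Rate = Good Pieces / Total Pieces * 100
Good pieces = 2607 - 92 = 2515
QR = 2515 / 2607 * 100 = 96.5%

96.5%


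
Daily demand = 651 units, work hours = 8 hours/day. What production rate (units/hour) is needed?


Formula: Production Rate = Daily Demand / Available Hours
Rate = 651 units/day / 8 hours/day
Rate = 81.4 units/hour

81.4 units/hour


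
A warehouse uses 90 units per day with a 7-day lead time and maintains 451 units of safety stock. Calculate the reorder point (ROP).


Formula: ROP = (Daily Demand * Lead Time) + Safety Stock
Demand during lead time = 90 * 7 = 630 units
ROP = 630 + 451 = 1081 units

1081 units


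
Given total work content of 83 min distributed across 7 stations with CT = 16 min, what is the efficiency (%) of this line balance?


Formula: Efficiency = Sum of Task Times / (N_stations * CT) * 100
Total station capacity = 7 stations * 16 min = 112 min
Efficiency = 83 / 112 * 100 = 74.1%

74.1%


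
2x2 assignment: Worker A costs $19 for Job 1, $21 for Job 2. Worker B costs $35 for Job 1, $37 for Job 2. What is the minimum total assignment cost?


Option 1: A->1 + B->2 = $19 + $37 = $56
Option 2: A->2 + B->1 = $21 + $35 = $56
Min cost = min($56, $56) = $56

$56


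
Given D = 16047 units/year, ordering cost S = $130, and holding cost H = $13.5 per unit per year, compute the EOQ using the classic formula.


Formula: EOQ = sqrt(2 * D * S / H)
Numerator: 2 * 16047 * 130 = 4172220
2DS/H = 4172220 / 13.5 = 309053.3
EOQ = sqrt(309053.3) = 555.9 units

555.9 units


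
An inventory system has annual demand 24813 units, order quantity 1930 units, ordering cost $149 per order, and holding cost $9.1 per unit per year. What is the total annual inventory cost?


TC = 24813/1930 * 149 + 1930/2 * 9.1

$10697.12


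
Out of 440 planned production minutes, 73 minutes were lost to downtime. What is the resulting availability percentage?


Formula: Availability = (Planned Time - Downtime) / Planned Time * 100
Uptime = 440 - 73 = 367 min
Availability = 367 / 440 * 100 = 83.4%

83.4%


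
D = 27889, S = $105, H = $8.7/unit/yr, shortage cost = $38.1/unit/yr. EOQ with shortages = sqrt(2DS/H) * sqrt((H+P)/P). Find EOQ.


Formula: EOQ* = sqrt(2DS/H) * sqrt((H+P)/P)
Base EOQ = sqrt(2*27889*105/8.7) = 820.48 units
Correction = sqrt((8.7+38.1)/38.1) = 1.10831
EOQ* = 820.48 * 1.10831 = 909.3 units

909.3 units


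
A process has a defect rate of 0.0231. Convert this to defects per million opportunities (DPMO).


DPMO = defect_rate * 1000000 = 0.0231 * 1000000

23100


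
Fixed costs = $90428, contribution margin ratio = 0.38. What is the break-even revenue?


Formula: BER = Fixed Costs / Contribution Margin Ratio
BER = $90428 / 0.38
BER = $237968.42 (to the nearest cent)

$237968.42


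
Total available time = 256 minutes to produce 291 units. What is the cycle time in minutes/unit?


Formula: CT = Available Time / Number of Units
CT = 256 min / 291 units
CT = 0.88 min/unit

0.88 min/unit


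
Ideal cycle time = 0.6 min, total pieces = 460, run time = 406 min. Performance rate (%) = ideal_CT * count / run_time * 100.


Formula: Performance = (Ideal CT * Total Count) / Run Time * 100
Ideal output time = 0.6 * 460 = 276.0 min
Performance = 276.0 / 406 * 100 = 68.0%

68.0%


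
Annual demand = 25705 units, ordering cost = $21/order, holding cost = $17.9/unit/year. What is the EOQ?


Formula: EOQ = sqrt(2 * D * S / H)
Numerator: 2 * 25705 * 21 = 1079610
2DS/H = 1079610 / 17.9 = 60313.4
EOQ = sqrt(60313.4) = 245.6 units

245.6 units


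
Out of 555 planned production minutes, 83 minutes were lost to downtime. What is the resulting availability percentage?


Formula: Availability = (Planned Time - Downtime) / Planned Time * 100
Uptime = 555 - 83 = 472 min
Availability = 472 / 555 * 100 = 85.0%

85.0%


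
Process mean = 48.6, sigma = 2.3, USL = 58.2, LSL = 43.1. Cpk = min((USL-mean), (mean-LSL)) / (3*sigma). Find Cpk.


Cpu = (58.2 - 48.6) / (3 * 2.3) = 1.39
Cpl = (48.6 - 43.1) / (3 * 2.3) = 0.8
Cpk = min(1.39, 0.8) = 0.8

0.8


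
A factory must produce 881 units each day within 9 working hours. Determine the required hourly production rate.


Formula: Production Rate = Daily Demand / Available Hours
Rate = 881 units/day / 9 hours/day
Rate = 97.9 units/hour

97.9 units/hour


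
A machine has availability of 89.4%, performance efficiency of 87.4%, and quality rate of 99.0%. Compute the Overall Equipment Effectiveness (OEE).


Formula: OEE = Availability * Performance * Quality / 10000
A * P = 89.4% * 87.4% / 100 = 78.14%
OEE = 78.14% * 99.0% / 100 = 77.4%

77.4%
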